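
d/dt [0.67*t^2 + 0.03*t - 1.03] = 1.34*t + 0.03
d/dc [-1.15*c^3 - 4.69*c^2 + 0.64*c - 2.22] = -3.45*c^2 - 9.38*c + 0.64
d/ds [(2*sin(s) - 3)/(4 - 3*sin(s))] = -cos(s)/(3*sin(s) - 4)^2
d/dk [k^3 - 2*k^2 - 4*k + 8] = 3*k^2 - 4*k - 4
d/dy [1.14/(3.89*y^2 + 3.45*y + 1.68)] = (-8.8692*y - 3.933)/(3.89*y^2 + 3.45*y + 1.68)^2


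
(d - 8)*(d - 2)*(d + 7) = d^3 - 3*d^2 - 54*d + 112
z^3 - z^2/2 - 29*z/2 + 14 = (z - 7/2)*(z - 1)*(z + 4)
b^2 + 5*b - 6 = (b - 1)*(b + 6)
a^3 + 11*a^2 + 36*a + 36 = (a + 2)*(a + 3)*(a + 6)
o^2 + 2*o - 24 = (o - 4)*(o + 6)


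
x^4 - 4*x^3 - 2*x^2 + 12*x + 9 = (x - 3)^2*(x + 1)^2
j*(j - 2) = j^2 - 2*j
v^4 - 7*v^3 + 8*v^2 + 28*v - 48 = (v - 4)*(v - 3)*(v - 2)*(v + 2)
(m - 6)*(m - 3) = m^2 - 9*m + 18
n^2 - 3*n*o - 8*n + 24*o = (n - 8)*(n - 3*o)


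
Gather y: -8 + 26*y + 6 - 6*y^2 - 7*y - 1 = -6*y^2 + 19*y - 3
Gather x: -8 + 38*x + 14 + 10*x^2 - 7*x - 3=10*x^2 + 31*x + 3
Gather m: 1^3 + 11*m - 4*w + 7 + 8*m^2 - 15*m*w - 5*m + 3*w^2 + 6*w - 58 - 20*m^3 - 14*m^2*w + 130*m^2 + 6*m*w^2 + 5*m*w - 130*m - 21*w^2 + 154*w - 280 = -20*m^3 + m^2*(138 - 14*w) + m*(6*w^2 - 10*w - 124) - 18*w^2 + 156*w - 330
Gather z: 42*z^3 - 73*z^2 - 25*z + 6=42*z^3 - 73*z^2 - 25*z + 6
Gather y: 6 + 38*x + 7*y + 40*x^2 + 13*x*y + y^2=40*x^2 + 38*x + y^2 + y*(13*x + 7) + 6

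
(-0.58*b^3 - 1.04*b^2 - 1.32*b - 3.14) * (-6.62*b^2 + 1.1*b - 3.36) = 3.8396*b^5 + 6.2468*b^4 + 9.5432*b^3 + 22.8292*b^2 + 0.981199999999999*b + 10.5504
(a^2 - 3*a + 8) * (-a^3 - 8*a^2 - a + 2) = -a^5 - 5*a^4 + 15*a^3 - 59*a^2 - 14*a + 16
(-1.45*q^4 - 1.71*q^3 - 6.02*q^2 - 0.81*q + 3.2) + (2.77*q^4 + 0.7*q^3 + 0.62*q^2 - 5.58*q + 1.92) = 1.32*q^4 - 1.01*q^3 - 5.4*q^2 - 6.39*q + 5.12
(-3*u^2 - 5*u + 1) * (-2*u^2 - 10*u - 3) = 6*u^4 + 40*u^3 + 57*u^2 + 5*u - 3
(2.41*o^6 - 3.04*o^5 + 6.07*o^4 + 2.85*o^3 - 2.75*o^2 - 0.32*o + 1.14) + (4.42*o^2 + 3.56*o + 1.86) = 2.41*o^6 - 3.04*o^5 + 6.07*o^4 + 2.85*o^3 + 1.67*o^2 + 3.24*o + 3.0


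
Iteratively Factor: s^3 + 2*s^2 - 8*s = (s - 2)*(s^2 + 4*s) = s*(s - 2)*(s + 4)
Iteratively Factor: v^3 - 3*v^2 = (v)*(v^2 - 3*v) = v*(v - 3)*(v)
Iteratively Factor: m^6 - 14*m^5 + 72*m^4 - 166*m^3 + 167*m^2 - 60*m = (m - 4)*(m^5 - 10*m^4 + 32*m^3 - 38*m^2 + 15*m) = (m - 4)*(m - 3)*(m^4 - 7*m^3 + 11*m^2 - 5*m) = (m - 4)*(m - 3)*(m - 1)*(m^3 - 6*m^2 + 5*m) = (m - 5)*(m - 4)*(m - 3)*(m - 1)*(m^2 - m) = (m - 5)*(m - 4)*(m - 3)*(m - 1)^2*(m)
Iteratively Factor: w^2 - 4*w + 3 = (w - 1)*(w - 3)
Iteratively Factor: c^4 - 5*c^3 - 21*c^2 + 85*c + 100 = (c - 5)*(c^3 - 21*c - 20) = (c - 5)*(c + 4)*(c^2 - 4*c - 5) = (c - 5)^2*(c + 4)*(c + 1)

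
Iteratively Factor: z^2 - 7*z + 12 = (z - 3)*(z - 4)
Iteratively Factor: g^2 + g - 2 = (g - 1)*(g + 2)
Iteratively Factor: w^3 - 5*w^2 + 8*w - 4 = (w - 2)*(w^2 - 3*w + 2) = (w - 2)^2*(w - 1)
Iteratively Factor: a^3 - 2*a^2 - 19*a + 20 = (a - 1)*(a^2 - a - 20) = (a - 1)*(a + 4)*(a - 5)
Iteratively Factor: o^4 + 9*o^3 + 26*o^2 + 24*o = (o + 2)*(o^3 + 7*o^2 + 12*o) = (o + 2)*(o + 4)*(o^2 + 3*o) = o*(o + 2)*(o + 4)*(o + 3)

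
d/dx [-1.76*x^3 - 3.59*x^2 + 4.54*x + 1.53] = -5.28*x^2 - 7.18*x + 4.54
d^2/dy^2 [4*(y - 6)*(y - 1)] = 8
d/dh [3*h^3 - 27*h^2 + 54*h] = 9*h^2 - 54*h + 54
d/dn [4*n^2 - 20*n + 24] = 8*n - 20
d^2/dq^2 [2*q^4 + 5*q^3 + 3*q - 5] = 6*q*(4*q + 5)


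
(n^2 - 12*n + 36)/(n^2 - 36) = (n - 6)/(n + 6)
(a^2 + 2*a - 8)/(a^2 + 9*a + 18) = (a^2 + 2*a - 8)/(a^2 + 9*a + 18)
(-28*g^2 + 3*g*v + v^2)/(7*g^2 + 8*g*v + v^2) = (-4*g + v)/(g + v)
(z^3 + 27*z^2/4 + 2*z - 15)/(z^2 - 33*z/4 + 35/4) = (z^2 + 8*z + 12)/(z - 7)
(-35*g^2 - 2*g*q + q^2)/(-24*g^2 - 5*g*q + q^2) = (35*g^2 + 2*g*q - q^2)/(24*g^2 + 5*g*q - q^2)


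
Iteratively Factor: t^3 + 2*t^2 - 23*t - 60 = (t + 3)*(t^2 - t - 20) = (t - 5)*(t + 3)*(t + 4)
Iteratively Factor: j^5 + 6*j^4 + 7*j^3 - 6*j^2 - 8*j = (j + 4)*(j^4 + 2*j^3 - j^2 - 2*j) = (j - 1)*(j + 4)*(j^3 + 3*j^2 + 2*j) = (j - 1)*(j + 1)*(j + 4)*(j^2 + 2*j) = (j - 1)*(j + 1)*(j + 2)*(j + 4)*(j)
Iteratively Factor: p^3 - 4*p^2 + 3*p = (p - 1)*(p^2 - 3*p) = (p - 3)*(p - 1)*(p)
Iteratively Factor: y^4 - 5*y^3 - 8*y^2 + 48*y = (y - 4)*(y^3 - y^2 - 12*y) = y*(y - 4)*(y^2 - y - 12) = y*(y - 4)^2*(y + 3)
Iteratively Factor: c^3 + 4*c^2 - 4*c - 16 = (c - 2)*(c^2 + 6*c + 8) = (c - 2)*(c + 2)*(c + 4)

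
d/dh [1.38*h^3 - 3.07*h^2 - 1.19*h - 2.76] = 4.14*h^2 - 6.14*h - 1.19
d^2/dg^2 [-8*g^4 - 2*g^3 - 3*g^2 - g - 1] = -96*g^2 - 12*g - 6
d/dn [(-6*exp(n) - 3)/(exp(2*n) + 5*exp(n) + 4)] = (6*exp(2*n) + 6*exp(n) - 9)*exp(n)/(exp(4*n) + 10*exp(3*n) + 33*exp(2*n) + 40*exp(n) + 16)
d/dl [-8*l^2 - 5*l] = -16*l - 5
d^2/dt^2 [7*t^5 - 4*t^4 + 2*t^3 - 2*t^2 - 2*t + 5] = 140*t^3 - 48*t^2 + 12*t - 4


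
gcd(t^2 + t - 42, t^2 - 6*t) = t - 6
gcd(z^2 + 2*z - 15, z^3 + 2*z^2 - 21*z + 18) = z - 3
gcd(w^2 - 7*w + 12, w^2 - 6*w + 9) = w - 3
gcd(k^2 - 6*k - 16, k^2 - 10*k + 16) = k - 8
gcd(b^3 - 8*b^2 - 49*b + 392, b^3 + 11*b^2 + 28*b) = b + 7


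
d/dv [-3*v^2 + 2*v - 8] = 2 - 6*v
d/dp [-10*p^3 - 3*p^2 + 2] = 6*p*(-5*p - 1)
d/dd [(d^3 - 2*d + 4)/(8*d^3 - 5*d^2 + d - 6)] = (-5*d^4 + 34*d^3 - 124*d^2 + 40*d + 8)/(64*d^6 - 80*d^5 + 41*d^4 - 106*d^3 + 61*d^2 - 12*d + 36)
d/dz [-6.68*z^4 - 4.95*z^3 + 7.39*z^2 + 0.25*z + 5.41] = -26.72*z^3 - 14.85*z^2 + 14.78*z + 0.25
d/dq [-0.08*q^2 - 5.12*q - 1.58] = -0.16*q - 5.12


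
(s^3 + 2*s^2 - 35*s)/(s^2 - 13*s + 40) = s*(s + 7)/(s - 8)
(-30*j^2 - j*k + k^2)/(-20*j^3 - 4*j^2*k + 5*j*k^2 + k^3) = (6*j - k)/(4*j^2 - k^2)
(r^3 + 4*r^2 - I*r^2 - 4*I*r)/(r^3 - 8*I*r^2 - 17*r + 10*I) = r*(r + 4)/(r^2 - 7*I*r - 10)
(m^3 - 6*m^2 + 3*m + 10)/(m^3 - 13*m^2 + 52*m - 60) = (m + 1)/(m - 6)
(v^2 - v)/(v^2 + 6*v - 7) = v/(v + 7)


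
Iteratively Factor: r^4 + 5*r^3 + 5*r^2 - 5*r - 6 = (r + 2)*(r^3 + 3*r^2 - r - 3) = (r + 2)*(r + 3)*(r^2 - 1) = (r + 1)*(r + 2)*(r + 3)*(r - 1)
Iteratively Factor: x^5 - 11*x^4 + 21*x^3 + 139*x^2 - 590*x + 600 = (x + 4)*(x^4 - 15*x^3 + 81*x^2 - 185*x + 150) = (x - 3)*(x + 4)*(x^3 - 12*x^2 + 45*x - 50) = (x - 3)*(x - 2)*(x + 4)*(x^2 - 10*x + 25) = (x - 5)*(x - 3)*(x - 2)*(x + 4)*(x - 5)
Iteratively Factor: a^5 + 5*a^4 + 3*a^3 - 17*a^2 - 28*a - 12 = (a + 2)*(a^4 + 3*a^3 - 3*a^2 - 11*a - 6) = (a + 1)*(a + 2)*(a^3 + 2*a^2 - 5*a - 6) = (a + 1)*(a + 2)*(a + 3)*(a^2 - a - 2) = (a - 2)*(a + 1)*(a + 2)*(a + 3)*(a + 1)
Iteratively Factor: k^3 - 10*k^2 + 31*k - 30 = (k - 2)*(k^2 - 8*k + 15) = (k - 3)*(k - 2)*(k - 5)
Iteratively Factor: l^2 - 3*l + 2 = (l - 1)*(l - 2)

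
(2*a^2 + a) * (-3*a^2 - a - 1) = -6*a^4 - 5*a^3 - 3*a^2 - a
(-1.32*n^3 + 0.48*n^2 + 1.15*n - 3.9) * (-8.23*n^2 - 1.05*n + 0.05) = 10.8636*n^5 - 2.5644*n^4 - 10.0345*n^3 + 30.9135*n^2 + 4.1525*n - 0.195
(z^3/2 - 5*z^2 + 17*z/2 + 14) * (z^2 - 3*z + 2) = z^5/2 - 13*z^4/2 + 49*z^3/2 - 43*z^2/2 - 25*z + 28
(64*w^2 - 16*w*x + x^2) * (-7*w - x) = -448*w^3 + 48*w^2*x + 9*w*x^2 - x^3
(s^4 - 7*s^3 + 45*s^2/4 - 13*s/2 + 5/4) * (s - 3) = s^5 - 10*s^4 + 129*s^3/4 - 161*s^2/4 + 83*s/4 - 15/4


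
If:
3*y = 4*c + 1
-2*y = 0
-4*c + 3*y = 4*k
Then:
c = -1/4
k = 1/4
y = 0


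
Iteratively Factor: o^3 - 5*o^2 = (o)*(o^2 - 5*o) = o^2*(o - 5)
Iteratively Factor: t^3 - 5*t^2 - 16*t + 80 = (t - 5)*(t^2 - 16) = (t - 5)*(t + 4)*(t - 4)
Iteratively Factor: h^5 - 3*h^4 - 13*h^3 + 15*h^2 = (h - 1)*(h^4 - 2*h^3 - 15*h^2) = (h - 5)*(h - 1)*(h^3 + 3*h^2) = h*(h - 5)*(h - 1)*(h^2 + 3*h) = h^2*(h - 5)*(h - 1)*(h + 3)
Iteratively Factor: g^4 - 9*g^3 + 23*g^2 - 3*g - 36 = (g - 3)*(g^3 - 6*g^2 + 5*g + 12) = (g - 3)^2*(g^2 - 3*g - 4) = (g - 4)*(g - 3)^2*(g + 1)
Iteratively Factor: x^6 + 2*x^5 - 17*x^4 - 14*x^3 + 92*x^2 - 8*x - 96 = (x + 3)*(x^5 - x^4 - 14*x^3 + 28*x^2 + 8*x - 32) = (x - 2)*(x + 3)*(x^4 + x^3 - 12*x^2 + 4*x + 16) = (x - 2)^2*(x + 3)*(x^3 + 3*x^2 - 6*x - 8) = (x - 2)^3*(x + 3)*(x^2 + 5*x + 4) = (x - 2)^3*(x + 3)*(x + 4)*(x + 1)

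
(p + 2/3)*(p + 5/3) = p^2 + 7*p/3 + 10/9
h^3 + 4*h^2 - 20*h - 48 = (h - 4)*(h + 2)*(h + 6)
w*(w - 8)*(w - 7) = w^3 - 15*w^2 + 56*w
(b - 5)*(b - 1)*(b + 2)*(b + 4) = b^4 - 23*b^2 - 18*b + 40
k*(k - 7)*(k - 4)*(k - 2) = k^4 - 13*k^3 + 50*k^2 - 56*k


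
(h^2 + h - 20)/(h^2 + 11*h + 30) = (h - 4)/(h + 6)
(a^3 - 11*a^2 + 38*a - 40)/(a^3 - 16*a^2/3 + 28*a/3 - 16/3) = 3*(a^2 - 9*a + 20)/(3*a^2 - 10*a + 8)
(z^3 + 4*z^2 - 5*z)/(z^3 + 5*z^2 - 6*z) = (z + 5)/(z + 6)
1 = 1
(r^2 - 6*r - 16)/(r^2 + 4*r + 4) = (r - 8)/(r + 2)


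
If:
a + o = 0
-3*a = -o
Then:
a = 0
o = 0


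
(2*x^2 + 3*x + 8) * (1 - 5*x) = -10*x^3 - 13*x^2 - 37*x + 8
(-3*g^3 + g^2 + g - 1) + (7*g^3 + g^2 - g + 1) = 4*g^3 + 2*g^2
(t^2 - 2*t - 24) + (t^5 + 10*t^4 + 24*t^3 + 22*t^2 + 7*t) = t^5 + 10*t^4 + 24*t^3 + 23*t^2 + 5*t - 24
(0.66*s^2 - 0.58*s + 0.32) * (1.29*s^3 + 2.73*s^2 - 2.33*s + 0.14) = 0.8514*s^5 + 1.0536*s^4 - 2.7084*s^3 + 2.3174*s^2 - 0.8268*s + 0.0448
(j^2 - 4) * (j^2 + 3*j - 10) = j^4 + 3*j^3 - 14*j^2 - 12*j + 40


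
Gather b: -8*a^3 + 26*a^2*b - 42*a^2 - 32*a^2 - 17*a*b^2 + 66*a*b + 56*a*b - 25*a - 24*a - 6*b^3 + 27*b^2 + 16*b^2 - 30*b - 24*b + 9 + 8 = -8*a^3 - 74*a^2 - 49*a - 6*b^3 + b^2*(43 - 17*a) + b*(26*a^2 + 122*a - 54) + 17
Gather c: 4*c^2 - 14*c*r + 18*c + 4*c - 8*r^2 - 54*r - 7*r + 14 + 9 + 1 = 4*c^2 + c*(22 - 14*r) - 8*r^2 - 61*r + 24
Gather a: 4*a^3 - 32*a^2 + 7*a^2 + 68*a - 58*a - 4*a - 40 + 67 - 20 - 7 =4*a^3 - 25*a^2 + 6*a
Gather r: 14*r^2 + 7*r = 14*r^2 + 7*r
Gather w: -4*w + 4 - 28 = -4*w - 24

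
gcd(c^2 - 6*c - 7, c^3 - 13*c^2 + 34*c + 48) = c + 1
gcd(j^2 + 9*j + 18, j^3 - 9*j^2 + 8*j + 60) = 1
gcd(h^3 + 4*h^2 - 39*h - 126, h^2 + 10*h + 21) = h^2 + 10*h + 21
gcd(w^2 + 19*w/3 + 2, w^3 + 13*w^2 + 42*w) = w + 6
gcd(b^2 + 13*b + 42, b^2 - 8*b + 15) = 1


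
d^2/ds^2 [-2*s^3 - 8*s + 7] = -12*s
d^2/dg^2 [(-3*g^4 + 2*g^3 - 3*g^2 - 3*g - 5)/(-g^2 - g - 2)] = 2*(3*g^6 + 9*g^5 + 27*g^4 + 50*g^3 + 57*g^2 - 27*g + 1)/(g^6 + 3*g^5 + 9*g^4 + 13*g^3 + 18*g^2 + 12*g + 8)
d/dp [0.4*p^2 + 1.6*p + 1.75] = 0.8*p + 1.6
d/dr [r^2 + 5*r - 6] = 2*r + 5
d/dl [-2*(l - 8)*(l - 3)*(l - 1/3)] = -6*l^2 + 136*l/3 - 166/3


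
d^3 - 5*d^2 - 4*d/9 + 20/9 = (d - 5)*(d - 2/3)*(d + 2/3)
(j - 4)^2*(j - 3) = j^3 - 11*j^2 + 40*j - 48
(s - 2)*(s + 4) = s^2 + 2*s - 8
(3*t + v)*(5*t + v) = 15*t^2 + 8*t*v + v^2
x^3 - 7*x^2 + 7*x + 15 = (x - 5)*(x - 3)*(x + 1)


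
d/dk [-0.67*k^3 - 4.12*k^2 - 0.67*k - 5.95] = -2.01*k^2 - 8.24*k - 0.67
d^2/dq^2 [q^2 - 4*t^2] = 2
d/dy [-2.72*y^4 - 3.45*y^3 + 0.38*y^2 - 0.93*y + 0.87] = -10.88*y^3 - 10.35*y^2 + 0.76*y - 0.93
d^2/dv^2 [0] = 0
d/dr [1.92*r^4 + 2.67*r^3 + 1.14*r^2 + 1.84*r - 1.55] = 7.68*r^3 + 8.01*r^2 + 2.28*r + 1.84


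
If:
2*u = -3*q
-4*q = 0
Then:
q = 0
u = 0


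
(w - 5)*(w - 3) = w^2 - 8*w + 15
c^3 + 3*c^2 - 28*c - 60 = (c - 5)*(c + 2)*(c + 6)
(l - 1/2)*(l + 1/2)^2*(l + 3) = l^4 + 7*l^3/2 + 5*l^2/4 - 7*l/8 - 3/8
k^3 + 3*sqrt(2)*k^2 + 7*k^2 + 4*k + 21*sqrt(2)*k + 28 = (k + 7)*(k + sqrt(2))*(k + 2*sqrt(2))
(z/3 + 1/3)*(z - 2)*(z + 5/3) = z^3/3 + 2*z^2/9 - 11*z/9 - 10/9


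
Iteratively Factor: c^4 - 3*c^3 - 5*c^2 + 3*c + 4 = (c - 4)*(c^3 + c^2 - c - 1) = (c - 4)*(c - 1)*(c^2 + 2*c + 1) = (c - 4)*(c - 1)*(c + 1)*(c + 1)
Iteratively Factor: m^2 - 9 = (m + 3)*(m - 3)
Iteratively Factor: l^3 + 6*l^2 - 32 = (l + 4)*(l^2 + 2*l - 8) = (l - 2)*(l + 4)*(l + 4)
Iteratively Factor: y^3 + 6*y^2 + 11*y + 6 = (y + 3)*(y^2 + 3*y + 2) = (y + 1)*(y + 3)*(y + 2)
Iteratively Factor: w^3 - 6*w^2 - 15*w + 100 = (w - 5)*(w^2 - w - 20) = (w - 5)*(w + 4)*(w - 5)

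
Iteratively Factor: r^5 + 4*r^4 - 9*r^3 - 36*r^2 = (r + 3)*(r^4 + r^3 - 12*r^2) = (r - 3)*(r + 3)*(r^3 + 4*r^2) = r*(r - 3)*(r + 3)*(r^2 + 4*r) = r*(r - 3)*(r + 3)*(r + 4)*(r)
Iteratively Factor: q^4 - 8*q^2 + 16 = (q - 2)*(q^3 + 2*q^2 - 4*q - 8) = (q - 2)*(q + 2)*(q^2 - 4) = (q - 2)^2*(q + 2)*(q + 2)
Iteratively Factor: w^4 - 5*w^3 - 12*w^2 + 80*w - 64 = (w - 4)*(w^3 - w^2 - 16*w + 16) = (w - 4)*(w + 4)*(w^2 - 5*w + 4) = (w - 4)*(w - 1)*(w + 4)*(w - 4)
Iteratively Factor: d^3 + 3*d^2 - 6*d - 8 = (d + 1)*(d^2 + 2*d - 8) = (d + 1)*(d + 4)*(d - 2)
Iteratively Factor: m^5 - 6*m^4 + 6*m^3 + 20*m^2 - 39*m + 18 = (m - 1)*(m^4 - 5*m^3 + m^2 + 21*m - 18) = (m - 3)*(m - 1)*(m^3 - 2*m^2 - 5*m + 6) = (m - 3)*(m - 1)^2*(m^2 - m - 6) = (m - 3)*(m - 1)^2*(m + 2)*(m - 3)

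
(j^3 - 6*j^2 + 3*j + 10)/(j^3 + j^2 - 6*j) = (j^2 - 4*j - 5)/(j*(j + 3))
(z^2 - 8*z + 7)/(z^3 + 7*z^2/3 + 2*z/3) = 3*(z^2 - 8*z + 7)/(z*(3*z^2 + 7*z + 2))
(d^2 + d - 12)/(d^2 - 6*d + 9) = (d + 4)/(d - 3)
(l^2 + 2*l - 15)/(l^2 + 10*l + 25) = (l - 3)/(l + 5)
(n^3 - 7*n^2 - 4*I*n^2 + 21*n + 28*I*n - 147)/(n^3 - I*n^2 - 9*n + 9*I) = (n^3 + n^2*(-7 - 4*I) + n*(21 + 28*I) - 147)/(n^3 - I*n^2 - 9*n + 9*I)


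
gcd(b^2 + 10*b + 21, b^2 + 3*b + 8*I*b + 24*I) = b + 3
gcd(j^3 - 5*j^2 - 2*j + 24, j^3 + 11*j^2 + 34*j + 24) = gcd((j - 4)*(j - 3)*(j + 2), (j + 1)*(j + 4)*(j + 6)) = 1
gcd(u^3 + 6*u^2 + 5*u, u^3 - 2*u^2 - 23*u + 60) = u + 5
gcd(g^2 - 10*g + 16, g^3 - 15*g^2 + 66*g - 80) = g^2 - 10*g + 16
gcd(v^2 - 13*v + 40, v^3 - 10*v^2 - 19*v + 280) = v - 8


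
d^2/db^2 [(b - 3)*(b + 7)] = 2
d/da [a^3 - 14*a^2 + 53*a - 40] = 3*a^2 - 28*a + 53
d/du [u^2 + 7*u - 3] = 2*u + 7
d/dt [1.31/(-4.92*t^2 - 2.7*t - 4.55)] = (12.8904*t + 3.537)/(4.92*t^2 + 2.7*t + 4.55)^2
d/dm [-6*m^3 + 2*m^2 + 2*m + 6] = -18*m^2 + 4*m + 2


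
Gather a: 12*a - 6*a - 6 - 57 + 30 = 6*a - 33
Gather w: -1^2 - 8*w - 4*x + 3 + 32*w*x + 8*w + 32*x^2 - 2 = 32*w*x + 32*x^2 - 4*x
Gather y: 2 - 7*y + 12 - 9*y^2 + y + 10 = -9*y^2 - 6*y + 24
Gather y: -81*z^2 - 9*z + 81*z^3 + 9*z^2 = 81*z^3 - 72*z^2 - 9*z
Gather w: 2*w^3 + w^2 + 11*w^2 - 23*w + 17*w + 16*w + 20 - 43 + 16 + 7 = 2*w^3 + 12*w^2 + 10*w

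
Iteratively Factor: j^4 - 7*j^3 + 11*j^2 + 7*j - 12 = (j - 3)*(j^3 - 4*j^2 - j + 4) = (j - 3)*(j + 1)*(j^2 - 5*j + 4) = (j - 4)*(j - 3)*(j + 1)*(j - 1)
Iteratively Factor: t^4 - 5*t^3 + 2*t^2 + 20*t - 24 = (t + 2)*(t^3 - 7*t^2 + 16*t - 12) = (t - 2)*(t + 2)*(t^2 - 5*t + 6) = (t - 3)*(t - 2)*(t + 2)*(t - 2)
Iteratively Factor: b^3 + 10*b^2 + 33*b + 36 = (b + 3)*(b^2 + 7*b + 12) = (b + 3)^2*(b + 4)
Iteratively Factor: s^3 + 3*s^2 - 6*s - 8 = (s - 2)*(s^2 + 5*s + 4) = (s - 2)*(s + 4)*(s + 1)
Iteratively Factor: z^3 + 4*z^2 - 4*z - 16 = (z - 2)*(z^2 + 6*z + 8) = (z - 2)*(z + 2)*(z + 4)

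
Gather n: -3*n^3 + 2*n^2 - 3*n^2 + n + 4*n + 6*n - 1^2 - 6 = -3*n^3 - n^2 + 11*n - 7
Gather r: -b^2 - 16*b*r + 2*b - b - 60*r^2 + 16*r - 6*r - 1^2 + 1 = -b^2 + b - 60*r^2 + r*(10 - 16*b)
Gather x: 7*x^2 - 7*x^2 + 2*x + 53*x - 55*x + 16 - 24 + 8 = 0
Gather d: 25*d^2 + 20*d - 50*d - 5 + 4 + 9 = 25*d^2 - 30*d + 8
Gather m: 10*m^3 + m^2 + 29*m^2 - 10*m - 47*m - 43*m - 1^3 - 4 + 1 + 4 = 10*m^3 + 30*m^2 - 100*m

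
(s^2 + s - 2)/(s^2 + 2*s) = (s - 1)/s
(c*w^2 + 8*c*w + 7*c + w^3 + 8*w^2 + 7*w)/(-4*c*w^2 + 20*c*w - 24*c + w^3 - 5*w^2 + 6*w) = (c*w^2 + 8*c*w + 7*c + w^3 + 8*w^2 + 7*w)/(-4*c*w^2 + 20*c*w - 24*c + w^3 - 5*w^2 + 6*w)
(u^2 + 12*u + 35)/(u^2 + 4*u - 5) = (u + 7)/(u - 1)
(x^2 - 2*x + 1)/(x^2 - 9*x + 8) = (x - 1)/(x - 8)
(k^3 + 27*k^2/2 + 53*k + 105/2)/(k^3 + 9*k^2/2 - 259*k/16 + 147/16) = 8*(2*k^2 + 13*k + 15)/(16*k^2 - 40*k + 21)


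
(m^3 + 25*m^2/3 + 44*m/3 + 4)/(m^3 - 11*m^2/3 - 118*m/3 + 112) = (3*m^2 + 7*m + 2)/(3*m^2 - 29*m + 56)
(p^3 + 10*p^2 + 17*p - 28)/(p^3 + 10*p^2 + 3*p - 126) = (p^2 + 3*p - 4)/(p^2 + 3*p - 18)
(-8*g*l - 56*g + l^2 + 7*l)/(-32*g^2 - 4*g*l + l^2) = (l + 7)/(4*g + l)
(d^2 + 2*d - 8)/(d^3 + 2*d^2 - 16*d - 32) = (d - 2)/(d^2 - 2*d - 8)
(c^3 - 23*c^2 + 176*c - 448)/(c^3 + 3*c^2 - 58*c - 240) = (c^2 - 15*c + 56)/(c^2 + 11*c + 30)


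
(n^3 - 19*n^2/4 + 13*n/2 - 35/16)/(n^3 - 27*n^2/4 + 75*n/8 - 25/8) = (8*n^2 - 34*n + 35)/(2*(4*n^2 - 25*n + 25))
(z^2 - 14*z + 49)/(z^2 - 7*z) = (z - 7)/z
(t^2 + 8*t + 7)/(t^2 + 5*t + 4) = (t + 7)/(t + 4)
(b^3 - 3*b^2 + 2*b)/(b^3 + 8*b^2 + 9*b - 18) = b*(b - 2)/(b^2 + 9*b + 18)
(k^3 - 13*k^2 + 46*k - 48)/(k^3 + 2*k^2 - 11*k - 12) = (k^2 - 10*k + 16)/(k^2 + 5*k + 4)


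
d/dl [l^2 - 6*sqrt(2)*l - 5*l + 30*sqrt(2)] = 2*l - 6*sqrt(2) - 5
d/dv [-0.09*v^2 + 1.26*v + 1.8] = 1.26 - 0.18*v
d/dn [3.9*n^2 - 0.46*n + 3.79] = 7.8*n - 0.46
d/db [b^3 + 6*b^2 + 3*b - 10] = 3*b^2 + 12*b + 3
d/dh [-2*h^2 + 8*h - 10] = 8 - 4*h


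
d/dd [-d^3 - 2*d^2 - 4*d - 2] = -3*d^2 - 4*d - 4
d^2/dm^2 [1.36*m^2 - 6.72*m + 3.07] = 2.72000000000000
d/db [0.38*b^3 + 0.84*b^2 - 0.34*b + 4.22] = 1.14*b^2 + 1.68*b - 0.34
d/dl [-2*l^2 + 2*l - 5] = 2 - 4*l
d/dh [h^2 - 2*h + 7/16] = 2*h - 2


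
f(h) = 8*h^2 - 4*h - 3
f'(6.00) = 92.00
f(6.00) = 261.00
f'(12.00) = 188.00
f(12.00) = 1101.00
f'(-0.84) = -17.44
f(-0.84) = 6.00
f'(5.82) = 89.12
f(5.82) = 244.70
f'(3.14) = 46.24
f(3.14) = 63.32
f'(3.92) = 58.72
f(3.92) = 104.25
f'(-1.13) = -22.08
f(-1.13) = 11.74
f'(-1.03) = -20.48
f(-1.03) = 9.61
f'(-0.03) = -4.48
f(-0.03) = -2.87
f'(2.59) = 37.44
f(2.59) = 40.30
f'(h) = 16*h - 4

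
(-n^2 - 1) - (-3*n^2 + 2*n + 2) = 2*n^2 - 2*n - 3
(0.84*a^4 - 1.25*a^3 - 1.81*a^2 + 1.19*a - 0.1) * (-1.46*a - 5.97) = -1.2264*a^5 - 3.1898*a^4 + 10.1051*a^3 + 9.0683*a^2 - 6.9583*a + 0.597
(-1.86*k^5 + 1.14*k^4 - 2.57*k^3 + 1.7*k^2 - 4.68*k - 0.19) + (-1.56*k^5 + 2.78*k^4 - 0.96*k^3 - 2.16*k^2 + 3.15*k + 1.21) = -3.42*k^5 + 3.92*k^4 - 3.53*k^3 - 0.46*k^2 - 1.53*k + 1.02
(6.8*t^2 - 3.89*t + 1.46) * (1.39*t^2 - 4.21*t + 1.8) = 9.452*t^4 - 34.0351*t^3 + 30.6463*t^2 - 13.1486*t + 2.628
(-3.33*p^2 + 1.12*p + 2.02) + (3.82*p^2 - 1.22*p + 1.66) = 0.49*p^2 - 0.0999999999999999*p + 3.68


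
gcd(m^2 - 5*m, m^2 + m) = m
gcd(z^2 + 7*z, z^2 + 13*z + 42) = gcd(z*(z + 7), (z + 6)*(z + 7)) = z + 7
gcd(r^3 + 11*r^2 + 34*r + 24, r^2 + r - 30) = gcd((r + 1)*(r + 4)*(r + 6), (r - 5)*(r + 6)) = r + 6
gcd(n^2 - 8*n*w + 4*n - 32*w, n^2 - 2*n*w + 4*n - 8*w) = n + 4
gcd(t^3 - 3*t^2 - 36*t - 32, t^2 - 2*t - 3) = t + 1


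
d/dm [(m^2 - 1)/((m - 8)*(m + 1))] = -7/(m^2 - 16*m + 64)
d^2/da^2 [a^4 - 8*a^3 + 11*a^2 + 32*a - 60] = 12*a^2 - 48*a + 22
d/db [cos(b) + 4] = -sin(b)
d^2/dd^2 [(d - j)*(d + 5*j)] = 2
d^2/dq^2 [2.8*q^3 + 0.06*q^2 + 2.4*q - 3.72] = 16.8*q + 0.12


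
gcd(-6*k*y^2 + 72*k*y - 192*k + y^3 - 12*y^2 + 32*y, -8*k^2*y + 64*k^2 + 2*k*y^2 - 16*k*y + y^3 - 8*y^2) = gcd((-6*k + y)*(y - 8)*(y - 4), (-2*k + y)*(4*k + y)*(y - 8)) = y - 8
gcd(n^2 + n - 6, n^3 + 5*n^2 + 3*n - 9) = n + 3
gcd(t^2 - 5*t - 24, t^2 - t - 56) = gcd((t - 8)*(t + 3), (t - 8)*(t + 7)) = t - 8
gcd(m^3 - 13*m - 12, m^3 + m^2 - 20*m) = m - 4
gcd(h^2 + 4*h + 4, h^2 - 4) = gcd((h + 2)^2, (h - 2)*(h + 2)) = h + 2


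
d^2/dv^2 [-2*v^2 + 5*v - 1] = -4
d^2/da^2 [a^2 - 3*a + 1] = 2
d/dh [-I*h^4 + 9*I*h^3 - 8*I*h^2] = I*h*(-4*h^2 + 27*h - 16)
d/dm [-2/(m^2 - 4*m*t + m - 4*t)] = 2*(2*m - 4*t + 1)/(m^2 - 4*m*t + m - 4*t)^2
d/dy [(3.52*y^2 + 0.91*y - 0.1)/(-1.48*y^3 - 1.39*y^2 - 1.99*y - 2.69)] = (5.2096*y^4 + 2.6936*y^3 - 6.1839*y^2 - 19.2156*y - 2.6469)/(2.1904*y^6 + 4.1144*y^5 + 7.8225*y^4 + 13.4946*y^3 + 11.4383*y^2 + 10.7062*y + 7.2361)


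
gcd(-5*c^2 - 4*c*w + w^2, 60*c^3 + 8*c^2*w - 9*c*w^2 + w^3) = -5*c + w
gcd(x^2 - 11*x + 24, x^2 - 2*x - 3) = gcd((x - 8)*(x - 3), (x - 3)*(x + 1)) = x - 3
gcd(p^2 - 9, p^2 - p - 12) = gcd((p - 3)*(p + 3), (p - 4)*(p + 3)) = p + 3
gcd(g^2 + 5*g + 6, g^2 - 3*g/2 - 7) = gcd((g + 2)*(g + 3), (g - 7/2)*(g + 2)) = g + 2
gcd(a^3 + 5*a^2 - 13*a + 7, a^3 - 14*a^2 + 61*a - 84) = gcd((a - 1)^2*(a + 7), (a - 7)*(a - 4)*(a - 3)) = 1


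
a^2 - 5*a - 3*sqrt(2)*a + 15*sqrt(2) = (a - 5)*(a - 3*sqrt(2))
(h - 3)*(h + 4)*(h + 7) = h^3 + 8*h^2 - 5*h - 84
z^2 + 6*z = z*(z + 6)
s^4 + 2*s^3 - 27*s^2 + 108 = (s - 3)^2*(s + 2)*(s + 6)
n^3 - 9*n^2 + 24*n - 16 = (n - 4)^2*(n - 1)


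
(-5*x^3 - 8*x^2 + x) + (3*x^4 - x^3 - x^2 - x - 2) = 3*x^4 - 6*x^3 - 9*x^2 - 2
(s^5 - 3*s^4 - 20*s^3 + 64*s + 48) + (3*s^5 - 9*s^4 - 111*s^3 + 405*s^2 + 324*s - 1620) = 4*s^5 - 12*s^4 - 131*s^3 + 405*s^2 + 388*s - 1572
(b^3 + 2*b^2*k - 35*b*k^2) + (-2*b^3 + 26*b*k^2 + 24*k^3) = -b^3 + 2*b^2*k - 9*b*k^2 + 24*k^3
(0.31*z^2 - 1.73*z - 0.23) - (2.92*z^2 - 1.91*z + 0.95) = -2.61*z^2 + 0.18*z - 1.18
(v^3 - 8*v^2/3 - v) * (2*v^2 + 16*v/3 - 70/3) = 2*v^5 - 356*v^3/9 + 512*v^2/9 + 70*v/3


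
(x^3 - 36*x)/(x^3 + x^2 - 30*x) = (x - 6)/(x - 5)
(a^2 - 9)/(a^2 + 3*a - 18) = (a + 3)/(a + 6)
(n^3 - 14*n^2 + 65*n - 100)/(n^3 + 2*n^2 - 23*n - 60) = (n^2 - 9*n + 20)/(n^2 + 7*n + 12)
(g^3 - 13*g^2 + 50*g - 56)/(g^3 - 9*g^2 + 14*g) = (g - 4)/g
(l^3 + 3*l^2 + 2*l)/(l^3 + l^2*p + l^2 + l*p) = (l + 2)/(l + p)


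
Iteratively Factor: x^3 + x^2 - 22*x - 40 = (x + 4)*(x^2 - 3*x - 10) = (x - 5)*(x + 4)*(x + 2)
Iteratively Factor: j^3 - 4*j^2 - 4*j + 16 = (j - 2)*(j^2 - 2*j - 8) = (j - 4)*(j - 2)*(j + 2)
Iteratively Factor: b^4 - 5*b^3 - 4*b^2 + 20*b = (b)*(b^3 - 5*b^2 - 4*b + 20) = b*(b + 2)*(b^2 - 7*b + 10) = b*(b - 2)*(b + 2)*(b - 5)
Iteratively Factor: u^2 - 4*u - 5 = (u - 5)*(u + 1)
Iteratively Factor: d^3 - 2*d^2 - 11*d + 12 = (d - 1)*(d^2 - d - 12) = (d - 1)*(d + 3)*(d - 4)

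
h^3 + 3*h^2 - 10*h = h*(h - 2)*(h + 5)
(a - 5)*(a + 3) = a^2 - 2*a - 15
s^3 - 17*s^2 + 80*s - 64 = (s - 8)^2*(s - 1)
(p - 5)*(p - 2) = p^2 - 7*p + 10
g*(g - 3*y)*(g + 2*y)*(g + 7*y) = g^4 + 6*g^3*y - 13*g^2*y^2 - 42*g*y^3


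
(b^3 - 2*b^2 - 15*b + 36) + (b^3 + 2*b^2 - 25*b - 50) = 2*b^3 - 40*b - 14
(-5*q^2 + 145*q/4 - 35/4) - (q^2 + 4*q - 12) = -6*q^2 + 129*q/4 + 13/4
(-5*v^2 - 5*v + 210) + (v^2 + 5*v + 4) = 214 - 4*v^2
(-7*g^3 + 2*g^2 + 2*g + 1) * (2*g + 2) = -14*g^4 - 10*g^3 + 8*g^2 + 6*g + 2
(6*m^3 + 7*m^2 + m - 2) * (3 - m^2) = -6*m^5 - 7*m^4 + 17*m^3 + 23*m^2 + 3*m - 6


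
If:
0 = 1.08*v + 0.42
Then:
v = -0.39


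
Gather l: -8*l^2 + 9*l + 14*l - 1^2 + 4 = -8*l^2 + 23*l + 3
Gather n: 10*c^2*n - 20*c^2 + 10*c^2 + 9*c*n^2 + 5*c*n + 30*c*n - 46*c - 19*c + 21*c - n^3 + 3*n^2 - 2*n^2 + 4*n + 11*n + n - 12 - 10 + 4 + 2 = -10*c^2 - 44*c - n^3 + n^2*(9*c + 1) + n*(10*c^2 + 35*c + 16) - 16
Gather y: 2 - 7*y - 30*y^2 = -30*y^2 - 7*y + 2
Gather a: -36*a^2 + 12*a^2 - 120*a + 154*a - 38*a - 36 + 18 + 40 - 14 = -24*a^2 - 4*a + 8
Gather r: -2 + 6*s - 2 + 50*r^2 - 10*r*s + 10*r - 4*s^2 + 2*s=50*r^2 + r*(10 - 10*s) - 4*s^2 + 8*s - 4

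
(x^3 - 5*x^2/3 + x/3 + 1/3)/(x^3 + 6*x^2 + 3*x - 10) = (3*x^2 - 2*x - 1)/(3*(x^2 + 7*x + 10))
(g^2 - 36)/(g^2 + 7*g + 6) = (g - 6)/(g + 1)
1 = 1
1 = 1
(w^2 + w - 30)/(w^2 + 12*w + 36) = (w - 5)/(w + 6)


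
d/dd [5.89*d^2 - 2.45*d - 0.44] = 11.78*d - 2.45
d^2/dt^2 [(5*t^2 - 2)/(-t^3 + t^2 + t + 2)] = 2*(-5*t^6 - 3*t^4 - 81*t^3 + 30*t^2 + 18*t - 22)/(t^9 - 3*t^8 - t^6 + 12*t^5 + 3*t^4 - t^3 - 18*t^2 - 12*t - 8)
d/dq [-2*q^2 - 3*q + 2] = -4*q - 3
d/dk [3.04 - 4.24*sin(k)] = -4.24*cos(k)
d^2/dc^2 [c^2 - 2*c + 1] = 2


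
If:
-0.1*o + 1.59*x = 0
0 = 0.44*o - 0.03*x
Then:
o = 0.00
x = 0.00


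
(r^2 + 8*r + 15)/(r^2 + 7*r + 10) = (r + 3)/(r + 2)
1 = 1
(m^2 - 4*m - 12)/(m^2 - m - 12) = (-m^2 + 4*m + 12)/(-m^2 + m + 12)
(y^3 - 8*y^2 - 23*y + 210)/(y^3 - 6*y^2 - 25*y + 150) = (y - 7)/(y - 5)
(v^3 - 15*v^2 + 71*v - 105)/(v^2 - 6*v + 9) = (v^2 - 12*v + 35)/(v - 3)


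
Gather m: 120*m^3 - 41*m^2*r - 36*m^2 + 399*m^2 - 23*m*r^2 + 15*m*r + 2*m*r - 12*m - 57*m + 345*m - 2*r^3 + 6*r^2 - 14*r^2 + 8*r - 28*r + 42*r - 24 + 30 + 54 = 120*m^3 + m^2*(363 - 41*r) + m*(-23*r^2 + 17*r + 276) - 2*r^3 - 8*r^2 + 22*r + 60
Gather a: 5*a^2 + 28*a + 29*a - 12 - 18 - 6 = 5*a^2 + 57*a - 36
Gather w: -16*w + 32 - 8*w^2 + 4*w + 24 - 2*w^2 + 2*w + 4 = -10*w^2 - 10*w + 60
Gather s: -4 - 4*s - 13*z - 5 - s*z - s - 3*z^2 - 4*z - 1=s*(-z - 5) - 3*z^2 - 17*z - 10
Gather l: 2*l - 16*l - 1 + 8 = 7 - 14*l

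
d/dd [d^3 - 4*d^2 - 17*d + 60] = 3*d^2 - 8*d - 17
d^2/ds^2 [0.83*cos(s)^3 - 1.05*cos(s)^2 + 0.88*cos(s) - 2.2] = -1.5025*cos(s) + 2.1*cos(2*s) - 1.8675*cos(3*s)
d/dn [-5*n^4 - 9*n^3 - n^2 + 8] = n*(-20*n^2 - 27*n - 2)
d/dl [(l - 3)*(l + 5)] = 2*l + 2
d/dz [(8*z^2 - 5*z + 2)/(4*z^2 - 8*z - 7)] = (-44*z^2 - 128*z + 51)/(16*z^4 - 64*z^3 + 8*z^2 + 112*z + 49)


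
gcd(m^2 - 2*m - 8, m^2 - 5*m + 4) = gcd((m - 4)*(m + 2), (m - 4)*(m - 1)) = m - 4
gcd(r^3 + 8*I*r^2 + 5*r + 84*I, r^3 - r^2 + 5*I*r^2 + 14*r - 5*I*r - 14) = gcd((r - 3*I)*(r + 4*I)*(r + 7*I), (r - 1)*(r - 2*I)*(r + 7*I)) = r + 7*I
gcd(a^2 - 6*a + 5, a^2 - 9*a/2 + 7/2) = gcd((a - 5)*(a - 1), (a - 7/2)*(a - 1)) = a - 1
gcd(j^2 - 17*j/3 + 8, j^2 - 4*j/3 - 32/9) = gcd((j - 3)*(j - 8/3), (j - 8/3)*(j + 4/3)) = j - 8/3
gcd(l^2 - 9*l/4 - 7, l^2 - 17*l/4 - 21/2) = l + 7/4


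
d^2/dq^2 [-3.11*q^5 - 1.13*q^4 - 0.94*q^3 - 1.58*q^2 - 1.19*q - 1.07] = -62.2*q^3 - 13.56*q^2 - 5.64*q - 3.16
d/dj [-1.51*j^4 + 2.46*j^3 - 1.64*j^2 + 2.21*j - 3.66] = -6.04*j^3 + 7.38*j^2 - 3.28*j + 2.21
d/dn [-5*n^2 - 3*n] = -10*n - 3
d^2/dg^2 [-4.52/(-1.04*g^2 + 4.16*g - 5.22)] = (-9.777664*g^2 + 39.110656*g + 4.52*(2.08*g - 4.16)*(4.16*g - 8.32) - 49.076352)/(1.04*g^2 - 4.16*g + 5.22)^3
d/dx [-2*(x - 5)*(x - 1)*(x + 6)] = 62 - 6*x^2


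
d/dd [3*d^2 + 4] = 6*d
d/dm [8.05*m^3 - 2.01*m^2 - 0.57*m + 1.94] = 24.15*m^2 - 4.02*m - 0.57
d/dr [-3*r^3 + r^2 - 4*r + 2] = -9*r^2 + 2*r - 4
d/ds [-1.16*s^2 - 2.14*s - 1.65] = -2.32*s - 2.14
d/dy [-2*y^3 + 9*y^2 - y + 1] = -6*y^2 + 18*y - 1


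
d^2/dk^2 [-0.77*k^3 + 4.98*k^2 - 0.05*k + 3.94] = 9.96 - 4.62*k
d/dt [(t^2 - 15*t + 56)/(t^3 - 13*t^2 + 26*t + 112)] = -1/(t^2 + 4*t + 4)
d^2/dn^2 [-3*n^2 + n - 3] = -6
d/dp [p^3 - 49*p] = 3*p^2 - 49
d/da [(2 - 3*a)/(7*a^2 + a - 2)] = (-21*a^2 - 3*a + (3*a - 2)*(14*a + 1) + 6)/(7*a^2 + a - 2)^2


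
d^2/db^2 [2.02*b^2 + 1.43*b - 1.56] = 4.04000000000000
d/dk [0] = 0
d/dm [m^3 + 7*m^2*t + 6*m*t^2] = 3*m^2 + 14*m*t + 6*t^2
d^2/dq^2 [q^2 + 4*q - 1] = 2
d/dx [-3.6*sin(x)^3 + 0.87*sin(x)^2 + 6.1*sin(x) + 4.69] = (-10.8*sin(x)^2 + 1.74*sin(x) + 6.1)*cos(x)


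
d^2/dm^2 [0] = 0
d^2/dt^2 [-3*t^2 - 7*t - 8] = -6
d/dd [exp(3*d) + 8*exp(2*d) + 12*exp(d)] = (3*exp(2*d) + 16*exp(d) + 12)*exp(d)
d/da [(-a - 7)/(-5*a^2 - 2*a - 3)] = (5*a^2 + 2*a - 2*(a + 7)*(5*a + 1) + 3)/(5*a^2 + 2*a + 3)^2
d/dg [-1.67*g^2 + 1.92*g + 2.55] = 1.92 - 3.34*g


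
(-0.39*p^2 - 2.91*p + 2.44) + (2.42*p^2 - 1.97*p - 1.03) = 2.03*p^2 - 4.88*p + 1.41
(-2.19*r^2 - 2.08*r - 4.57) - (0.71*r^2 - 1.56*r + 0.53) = -2.9*r^2 - 0.52*r - 5.1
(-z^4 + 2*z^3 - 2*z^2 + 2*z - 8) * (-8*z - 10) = 8*z^5 - 6*z^4 - 4*z^3 + 4*z^2 + 44*z + 80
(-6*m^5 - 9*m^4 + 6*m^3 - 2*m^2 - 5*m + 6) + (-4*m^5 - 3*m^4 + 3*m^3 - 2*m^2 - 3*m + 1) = -10*m^5 - 12*m^4 + 9*m^3 - 4*m^2 - 8*m + 7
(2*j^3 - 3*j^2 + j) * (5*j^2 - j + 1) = 10*j^5 - 17*j^4 + 10*j^3 - 4*j^2 + j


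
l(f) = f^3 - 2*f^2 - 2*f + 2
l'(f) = 3*f^2 - 4*f - 2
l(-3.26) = -47.38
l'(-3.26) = 42.92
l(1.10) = -1.29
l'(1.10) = -2.77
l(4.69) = 51.79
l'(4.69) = 45.23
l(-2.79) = -29.71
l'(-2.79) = 32.51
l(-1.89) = -8.12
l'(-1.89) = 16.28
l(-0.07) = 2.13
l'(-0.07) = -1.71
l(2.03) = -1.94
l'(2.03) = 2.24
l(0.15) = 1.66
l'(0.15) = -2.53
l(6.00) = 134.00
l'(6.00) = 82.00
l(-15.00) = -3793.00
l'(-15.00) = 733.00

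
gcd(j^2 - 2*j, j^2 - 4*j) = j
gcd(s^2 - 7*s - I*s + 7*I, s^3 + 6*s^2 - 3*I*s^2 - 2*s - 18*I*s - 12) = s - I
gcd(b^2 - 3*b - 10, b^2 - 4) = b + 2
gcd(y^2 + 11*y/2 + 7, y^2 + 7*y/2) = y + 7/2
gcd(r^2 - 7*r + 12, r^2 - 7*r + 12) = r^2 - 7*r + 12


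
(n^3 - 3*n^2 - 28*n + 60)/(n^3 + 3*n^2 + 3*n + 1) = (n^3 - 3*n^2 - 28*n + 60)/(n^3 + 3*n^2 + 3*n + 1)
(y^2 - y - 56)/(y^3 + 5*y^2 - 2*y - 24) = (y^2 - y - 56)/(y^3 + 5*y^2 - 2*y - 24)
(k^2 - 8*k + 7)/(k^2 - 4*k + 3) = (k - 7)/(k - 3)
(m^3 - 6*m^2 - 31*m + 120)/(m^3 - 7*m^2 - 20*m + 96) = (m + 5)/(m + 4)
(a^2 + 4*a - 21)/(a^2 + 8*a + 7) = (a - 3)/(a + 1)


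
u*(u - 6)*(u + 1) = u^3 - 5*u^2 - 6*u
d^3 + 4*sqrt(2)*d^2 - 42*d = d*(d - 3*sqrt(2))*(d + 7*sqrt(2))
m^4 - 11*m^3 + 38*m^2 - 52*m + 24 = (m - 6)*(m - 2)^2*(m - 1)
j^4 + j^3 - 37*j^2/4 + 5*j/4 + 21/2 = (j - 2)*(j - 3/2)*(j + 1)*(j + 7/2)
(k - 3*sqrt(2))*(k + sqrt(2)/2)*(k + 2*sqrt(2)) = k^3 - sqrt(2)*k^2/2 - 13*k - 6*sqrt(2)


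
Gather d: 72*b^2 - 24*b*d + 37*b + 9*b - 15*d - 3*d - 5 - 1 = 72*b^2 + 46*b + d*(-24*b - 18) - 6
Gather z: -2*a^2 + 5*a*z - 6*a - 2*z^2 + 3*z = -2*a^2 - 6*a - 2*z^2 + z*(5*a + 3)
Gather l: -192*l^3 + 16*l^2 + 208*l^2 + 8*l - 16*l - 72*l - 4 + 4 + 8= -192*l^3 + 224*l^2 - 80*l + 8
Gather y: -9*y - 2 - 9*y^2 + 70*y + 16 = -9*y^2 + 61*y + 14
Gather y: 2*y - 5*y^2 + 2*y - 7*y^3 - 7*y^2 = -7*y^3 - 12*y^2 + 4*y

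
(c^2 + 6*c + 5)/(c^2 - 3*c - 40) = (c + 1)/(c - 8)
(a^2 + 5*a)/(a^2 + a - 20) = a/(a - 4)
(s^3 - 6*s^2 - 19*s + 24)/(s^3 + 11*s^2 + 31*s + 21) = (s^2 - 9*s + 8)/(s^2 + 8*s + 7)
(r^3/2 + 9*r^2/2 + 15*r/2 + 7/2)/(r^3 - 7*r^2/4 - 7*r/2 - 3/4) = 2*(r^2 + 8*r + 7)/(4*r^2 - 11*r - 3)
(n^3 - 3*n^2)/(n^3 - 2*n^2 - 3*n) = n/(n + 1)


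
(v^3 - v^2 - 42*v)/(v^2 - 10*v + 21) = v*(v + 6)/(v - 3)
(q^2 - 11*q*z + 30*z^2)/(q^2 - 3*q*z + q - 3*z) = (q^2 - 11*q*z + 30*z^2)/(q^2 - 3*q*z + q - 3*z)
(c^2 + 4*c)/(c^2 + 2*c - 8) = c/(c - 2)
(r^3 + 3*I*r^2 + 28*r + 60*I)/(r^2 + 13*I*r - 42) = (r^2 - 3*I*r + 10)/(r + 7*I)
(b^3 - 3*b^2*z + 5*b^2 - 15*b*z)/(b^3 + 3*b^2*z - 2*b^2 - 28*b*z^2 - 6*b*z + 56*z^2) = b*(b^2 - 3*b*z + 5*b - 15*z)/(b^3 + 3*b^2*z - 2*b^2 - 28*b*z^2 - 6*b*z + 56*z^2)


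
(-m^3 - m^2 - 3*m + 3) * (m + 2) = -m^4 - 3*m^3 - 5*m^2 - 3*m + 6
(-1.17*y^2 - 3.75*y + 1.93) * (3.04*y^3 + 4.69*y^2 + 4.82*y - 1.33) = -3.5568*y^5 - 16.8873*y^4 - 17.3597*y^3 - 7.4672*y^2 + 14.2901*y - 2.5669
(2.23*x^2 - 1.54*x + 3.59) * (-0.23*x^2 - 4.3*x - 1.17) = -0.5129*x^4 - 9.2348*x^3 + 3.1872*x^2 - 13.6352*x - 4.2003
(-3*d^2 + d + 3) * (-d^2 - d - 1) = 3*d^4 + 2*d^3 - d^2 - 4*d - 3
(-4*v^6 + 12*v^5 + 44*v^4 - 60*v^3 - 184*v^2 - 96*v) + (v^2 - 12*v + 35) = -4*v^6 + 12*v^5 + 44*v^4 - 60*v^3 - 183*v^2 - 108*v + 35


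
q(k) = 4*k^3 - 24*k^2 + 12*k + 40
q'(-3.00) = 264.00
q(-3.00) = -320.00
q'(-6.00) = 732.00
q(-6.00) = -1760.00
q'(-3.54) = 332.30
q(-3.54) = -480.69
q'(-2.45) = 201.63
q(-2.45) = -192.28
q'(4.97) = 69.85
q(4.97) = -2.13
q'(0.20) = 2.88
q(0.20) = 41.47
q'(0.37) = -4.12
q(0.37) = 41.36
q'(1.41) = -31.82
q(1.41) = 20.42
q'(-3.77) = 363.51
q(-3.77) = -560.68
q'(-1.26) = 91.53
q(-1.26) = -21.22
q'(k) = 12*k^2 - 48*k + 12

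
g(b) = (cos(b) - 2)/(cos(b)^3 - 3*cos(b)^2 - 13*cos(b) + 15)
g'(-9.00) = 0.01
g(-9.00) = -0.12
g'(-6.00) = 11.01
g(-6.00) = -1.63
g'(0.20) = 31.25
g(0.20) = -3.20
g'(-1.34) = -0.09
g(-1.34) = -0.15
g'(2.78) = -0.01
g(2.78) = -0.12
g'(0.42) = 3.37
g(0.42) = -0.78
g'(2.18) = 0.00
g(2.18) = -0.12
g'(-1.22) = -0.13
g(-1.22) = -0.16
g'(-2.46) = 0.01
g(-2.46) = -0.12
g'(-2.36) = 0.00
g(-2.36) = -0.12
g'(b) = (cos(b) - 2)*(3*sin(b)*cos(b)^2 - 6*sin(b)*cos(b) - 13*sin(b))/(cos(b)^3 - 3*cos(b)^2 - 13*cos(b) + 15)^2 - sin(b)/(cos(b)^3 - 3*cos(b)^2 - 13*cos(b) + 15)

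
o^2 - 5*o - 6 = (o - 6)*(o + 1)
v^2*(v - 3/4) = v^3 - 3*v^2/4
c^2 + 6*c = c*(c + 6)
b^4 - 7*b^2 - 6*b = b*(b - 3)*(b + 1)*(b + 2)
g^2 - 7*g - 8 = (g - 8)*(g + 1)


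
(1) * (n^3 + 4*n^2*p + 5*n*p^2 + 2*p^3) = n^3 + 4*n^2*p + 5*n*p^2 + 2*p^3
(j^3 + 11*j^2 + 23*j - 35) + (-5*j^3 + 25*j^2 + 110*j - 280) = -4*j^3 + 36*j^2 + 133*j - 315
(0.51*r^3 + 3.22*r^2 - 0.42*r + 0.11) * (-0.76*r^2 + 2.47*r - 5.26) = -0.3876*r^5 - 1.1875*r^4 + 5.59*r^3 - 18.0582*r^2 + 2.4809*r - 0.5786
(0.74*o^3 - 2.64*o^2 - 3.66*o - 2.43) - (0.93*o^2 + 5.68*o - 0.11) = 0.74*o^3 - 3.57*o^2 - 9.34*o - 2.32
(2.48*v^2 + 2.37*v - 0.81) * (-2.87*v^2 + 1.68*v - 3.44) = -7.1176*v^4 - 2.6355*v^3 - 2.2249*v^2 - 9.5136*v + 2.7864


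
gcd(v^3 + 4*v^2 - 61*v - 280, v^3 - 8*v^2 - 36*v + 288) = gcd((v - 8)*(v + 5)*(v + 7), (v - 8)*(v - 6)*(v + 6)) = v - 8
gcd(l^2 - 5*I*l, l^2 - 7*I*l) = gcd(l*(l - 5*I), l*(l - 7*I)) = l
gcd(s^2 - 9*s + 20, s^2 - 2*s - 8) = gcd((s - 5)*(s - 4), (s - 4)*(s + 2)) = s - 4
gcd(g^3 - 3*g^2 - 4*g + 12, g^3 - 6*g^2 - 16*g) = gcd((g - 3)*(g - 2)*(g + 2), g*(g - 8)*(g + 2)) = g + 2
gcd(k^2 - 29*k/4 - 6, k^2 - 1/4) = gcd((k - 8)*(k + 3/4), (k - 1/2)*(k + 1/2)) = 1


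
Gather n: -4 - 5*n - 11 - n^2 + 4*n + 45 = -n^2 - n + 30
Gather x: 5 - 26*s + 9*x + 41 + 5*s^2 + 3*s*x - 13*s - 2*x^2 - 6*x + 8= 5*s^2 - 39*s - 2*x^2 + x*(3*s + 3) + 54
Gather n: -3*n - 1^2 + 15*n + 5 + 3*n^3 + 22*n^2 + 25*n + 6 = 3*n^3 + 22*n^2 + 37*n + 10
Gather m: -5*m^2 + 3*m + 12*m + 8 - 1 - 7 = -5*m^2 + 15*m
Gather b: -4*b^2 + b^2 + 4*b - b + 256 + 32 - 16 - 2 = -3*b^2 + 3*b + 270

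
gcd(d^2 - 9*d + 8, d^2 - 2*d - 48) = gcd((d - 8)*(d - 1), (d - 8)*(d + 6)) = d - 8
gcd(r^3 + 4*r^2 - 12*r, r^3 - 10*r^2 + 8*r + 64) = 1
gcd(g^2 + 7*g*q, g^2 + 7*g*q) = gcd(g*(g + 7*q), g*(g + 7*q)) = g^2 + 7*g*q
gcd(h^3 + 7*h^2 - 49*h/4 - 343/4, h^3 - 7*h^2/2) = h - 7/2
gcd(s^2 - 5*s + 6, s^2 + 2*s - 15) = s - 3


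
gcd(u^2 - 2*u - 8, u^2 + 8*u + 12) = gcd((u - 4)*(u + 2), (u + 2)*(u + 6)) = u + 2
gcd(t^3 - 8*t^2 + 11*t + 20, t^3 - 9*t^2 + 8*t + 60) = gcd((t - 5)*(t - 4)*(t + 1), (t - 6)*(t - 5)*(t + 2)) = t - 5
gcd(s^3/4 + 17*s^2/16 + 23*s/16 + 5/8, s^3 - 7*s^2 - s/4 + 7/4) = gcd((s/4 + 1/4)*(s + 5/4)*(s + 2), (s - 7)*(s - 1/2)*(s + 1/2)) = 1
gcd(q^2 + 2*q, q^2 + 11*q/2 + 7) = q + 2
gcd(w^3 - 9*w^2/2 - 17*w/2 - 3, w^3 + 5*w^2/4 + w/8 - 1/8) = w^2 + 3*w/2 + 1/2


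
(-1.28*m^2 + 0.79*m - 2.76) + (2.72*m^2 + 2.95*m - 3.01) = 1.44*m^2 + 3.74*m - 5.77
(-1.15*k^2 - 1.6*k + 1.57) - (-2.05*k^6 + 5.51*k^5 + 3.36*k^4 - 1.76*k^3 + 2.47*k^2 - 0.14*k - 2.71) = 2.05*k^6 - 5.51*k^5 - 3.36*k^4 + 1.76*k^3 - 3.62*k^2 - 1.46*k + 4.28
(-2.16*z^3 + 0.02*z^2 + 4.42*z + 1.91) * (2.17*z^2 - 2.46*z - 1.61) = -4.6872*z^5 + 5.357*z^4 + 13.0198*z^3 - 6.7607*z^2 - 11.8148*z - 3.0751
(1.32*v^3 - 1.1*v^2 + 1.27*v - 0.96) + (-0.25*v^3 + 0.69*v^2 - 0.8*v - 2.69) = 1.07*v^3 - 0.41*v^2 + 0.47*v - 3.65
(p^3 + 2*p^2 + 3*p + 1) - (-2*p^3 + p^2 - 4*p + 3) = 3*p^3 + p^2 + 7*p - 2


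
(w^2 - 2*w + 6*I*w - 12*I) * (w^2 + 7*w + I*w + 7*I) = w^4 + 5*w^3 + 7*I*w^3 - 20*w^2 + 35*I*w^2 - 30*w - 98*I*w + 84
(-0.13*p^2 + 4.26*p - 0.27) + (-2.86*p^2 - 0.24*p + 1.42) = -2.99*p^2 + 4.02*p + 1.15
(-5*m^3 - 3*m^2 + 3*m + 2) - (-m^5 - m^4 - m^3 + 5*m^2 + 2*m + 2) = m^5 + m^4 - 4*m^3 - 8*m^2 + m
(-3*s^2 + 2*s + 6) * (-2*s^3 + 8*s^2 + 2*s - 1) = 6*s^5 - 28*s^4 - 2*s^3 + 55*s^2 + 10*s - 6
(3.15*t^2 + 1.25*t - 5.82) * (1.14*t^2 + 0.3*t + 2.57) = 3.591*t^4 + 2.37*t^3 + 1.8357*t^2 + 1.4665*t - 14.9574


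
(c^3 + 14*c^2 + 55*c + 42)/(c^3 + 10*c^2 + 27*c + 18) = (c + 7)/(c + 3)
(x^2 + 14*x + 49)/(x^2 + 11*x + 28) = (x + 7)/(x + 4)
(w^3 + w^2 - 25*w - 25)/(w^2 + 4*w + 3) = (w^2 - 25)/(w + 3)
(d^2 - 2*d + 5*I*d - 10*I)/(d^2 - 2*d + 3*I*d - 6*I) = (d + 5*I)/(d + 3*I)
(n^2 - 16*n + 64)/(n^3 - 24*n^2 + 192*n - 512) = 1/(n - 8)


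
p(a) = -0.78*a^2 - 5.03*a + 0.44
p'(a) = -1.56*a - 5.03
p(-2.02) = 7.42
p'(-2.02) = -1.88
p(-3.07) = 8.53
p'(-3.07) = -0.24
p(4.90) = -42.93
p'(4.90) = -12.67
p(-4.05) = 8.02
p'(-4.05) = 1.29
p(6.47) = -64.76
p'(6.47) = -15.12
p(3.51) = -26.82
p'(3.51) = -10.51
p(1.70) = -10.37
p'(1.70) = -7.68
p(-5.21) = 5.47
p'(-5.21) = 3.10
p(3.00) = -21.67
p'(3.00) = -9.71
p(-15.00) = -99.61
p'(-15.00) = 18.37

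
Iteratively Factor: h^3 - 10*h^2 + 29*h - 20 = (h - 5)*(h^2 - 5*h + 4) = (h - 5)*(h - 1)*(h - 4)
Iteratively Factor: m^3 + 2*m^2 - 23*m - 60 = (m - 5)*(m^2 + 7*m + 12) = (m - 5)*(m + 3)*(m + 4)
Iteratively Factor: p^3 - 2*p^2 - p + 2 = (p + 1)*(p^2 - 3*p + 2) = (p - 2)*(p + 1)*(p - 1)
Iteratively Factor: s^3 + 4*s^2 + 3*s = (s + 1)*(s^2 + 3*s) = (s + 1)*(s + 3)*(s)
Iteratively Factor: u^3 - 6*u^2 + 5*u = (u)*(u^2 - 6*u + 5) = u*(u - 5)*(u - 1)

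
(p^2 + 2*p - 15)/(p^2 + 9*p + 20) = (p - 3)/(p + 4)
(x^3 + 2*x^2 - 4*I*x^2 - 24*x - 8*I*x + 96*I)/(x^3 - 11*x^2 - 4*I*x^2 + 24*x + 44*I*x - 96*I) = (x^2 + 2*x - 24)/(x^2 - 11*x + 24)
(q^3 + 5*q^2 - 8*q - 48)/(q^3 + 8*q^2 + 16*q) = (q - 3)/q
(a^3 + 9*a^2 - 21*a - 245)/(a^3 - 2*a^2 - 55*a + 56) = (a^2 + 2*a - 35)/(a^2 - 9*a + 8)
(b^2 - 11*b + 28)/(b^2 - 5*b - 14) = (b - 4)/(b + 2)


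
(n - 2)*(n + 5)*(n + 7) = n^3 + 10*n^2 + 11*n - 70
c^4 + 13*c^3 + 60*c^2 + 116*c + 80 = (c + 2)^2*(c + 4)*(c + 5)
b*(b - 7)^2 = b^3 - 14*b^2 + 49*b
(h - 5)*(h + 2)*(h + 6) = h^3 + 3*h^2 - 28*h - 60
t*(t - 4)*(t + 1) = t^3 - 3*t^2 - 4*t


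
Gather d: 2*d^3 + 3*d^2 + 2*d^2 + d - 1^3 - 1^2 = 2*d^3 + 5*d^2 + d - 2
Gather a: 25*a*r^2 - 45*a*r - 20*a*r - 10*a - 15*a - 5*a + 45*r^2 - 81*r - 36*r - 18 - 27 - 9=a*(25*r^2 - 65*r - 30) + 45*r^2 - 117*r - 54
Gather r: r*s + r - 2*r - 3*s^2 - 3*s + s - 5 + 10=r*(s - 1) - 3*s^2 - 2*s + 5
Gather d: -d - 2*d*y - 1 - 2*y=d*(-2*y - 1) - 2*y - 1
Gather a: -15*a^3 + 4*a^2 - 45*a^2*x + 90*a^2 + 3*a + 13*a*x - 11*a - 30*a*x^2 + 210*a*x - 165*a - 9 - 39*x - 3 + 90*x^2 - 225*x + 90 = -15*a^3 + a^2*(94 - 45*x) + a*(-30*x^2 + 223*x - 173) + 90*x^2 - 264*x + 78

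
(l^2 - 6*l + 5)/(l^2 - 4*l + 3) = (l - 5)/(l - 3)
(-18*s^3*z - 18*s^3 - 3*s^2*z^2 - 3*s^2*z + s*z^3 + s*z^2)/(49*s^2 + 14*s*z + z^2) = s*(-18*s^2*z - 18*s^2 - 3*s*z^2 - 3*s*z + z^3 + z^2)/(49*s^2 + 14*s*z + z^2)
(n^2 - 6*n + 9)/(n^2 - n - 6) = (n - 3)/(n + 2)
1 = 1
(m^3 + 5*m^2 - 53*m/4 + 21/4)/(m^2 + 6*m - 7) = (m^2 - 2*m + 3/4)/(m - 1)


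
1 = 1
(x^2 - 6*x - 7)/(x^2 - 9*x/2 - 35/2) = 2*(x + 1)/(2*x + 5)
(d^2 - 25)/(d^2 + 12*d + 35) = (d - 5)/(d + 7)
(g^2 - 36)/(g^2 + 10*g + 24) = (g - 6)/(g + 4)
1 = 1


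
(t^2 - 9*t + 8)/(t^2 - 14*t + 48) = (t - 1)/(t - 6)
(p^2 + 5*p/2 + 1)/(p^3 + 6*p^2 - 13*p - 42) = (p + 1/2)/(p^2 + 4*p - 21)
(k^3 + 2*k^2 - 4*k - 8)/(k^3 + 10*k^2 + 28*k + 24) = (k - 2)/(k + 6)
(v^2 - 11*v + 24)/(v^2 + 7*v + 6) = (v^2 - 11*v + 24)/(v^2 + 7*v + 6)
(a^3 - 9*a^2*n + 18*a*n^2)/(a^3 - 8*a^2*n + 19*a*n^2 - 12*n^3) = a*(a - 6*n)/(a^2 - 5*a*n + 4*n^2)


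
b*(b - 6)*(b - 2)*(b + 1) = b^4 - 7*b^3 + 4*b^2 + 12*b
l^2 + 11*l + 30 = (l + 5)*(l + 6)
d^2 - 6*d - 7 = (d - 7)*(d + 1)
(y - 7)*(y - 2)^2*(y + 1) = y^4 - 10*y^3 + 21*y^2 + 4*y - 28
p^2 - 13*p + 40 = (p - 8)*(p - 5)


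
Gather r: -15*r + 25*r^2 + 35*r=25*r^2 + 20*r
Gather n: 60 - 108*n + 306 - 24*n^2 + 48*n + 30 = -24*n^2 - 60*n + 396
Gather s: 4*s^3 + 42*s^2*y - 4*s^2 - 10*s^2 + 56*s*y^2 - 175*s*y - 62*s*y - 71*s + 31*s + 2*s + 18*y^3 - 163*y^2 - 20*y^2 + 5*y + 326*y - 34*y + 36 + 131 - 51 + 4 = 4*s^3 + s^2*(42*y - 14) + s*(56*y^2 - 237*y - 38) + 18*y^3 - 183*y^2 + 297*y + 120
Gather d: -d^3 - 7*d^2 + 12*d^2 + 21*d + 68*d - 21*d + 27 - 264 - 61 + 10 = -d^3 + 5*d^2 + 68*d - 288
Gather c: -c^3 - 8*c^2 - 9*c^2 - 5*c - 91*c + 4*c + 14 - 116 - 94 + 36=-c^3 - 17*c^2 - 92*c - 160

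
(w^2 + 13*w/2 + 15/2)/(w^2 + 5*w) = (w + 3/2)/w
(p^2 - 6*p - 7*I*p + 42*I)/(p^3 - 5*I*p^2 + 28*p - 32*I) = (p^2 - 6*p - 7*I*p + 42*I)/(p^3 - 5*I*p^2 + 28*p - 32*I)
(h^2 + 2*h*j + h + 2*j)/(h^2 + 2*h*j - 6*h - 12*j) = (h + 1)/(h - 6)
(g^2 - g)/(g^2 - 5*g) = (g - 1)/(g - 5)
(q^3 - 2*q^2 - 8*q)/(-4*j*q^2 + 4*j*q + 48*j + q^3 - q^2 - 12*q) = q*(q + 2)/(-4*j*q - 12*j + q^2 + 3*q)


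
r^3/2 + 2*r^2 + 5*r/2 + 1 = (r/2 + 1)*(r + 1)^2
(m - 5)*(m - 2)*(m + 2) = m^3 - 5*m^2 - 4*m + 20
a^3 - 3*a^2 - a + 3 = (a - 3)*(a - 1)*(a + 1)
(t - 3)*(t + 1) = t^2 - 2*t - 3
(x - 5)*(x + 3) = x^2 - 2*x - 15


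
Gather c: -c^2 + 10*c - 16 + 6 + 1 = -c^2 + 10*c - 9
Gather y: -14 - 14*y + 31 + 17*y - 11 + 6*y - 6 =9*y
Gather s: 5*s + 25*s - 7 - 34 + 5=30*s - 36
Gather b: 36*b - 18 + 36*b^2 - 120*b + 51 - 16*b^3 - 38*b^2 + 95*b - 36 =-16*b^3 - 2*b^2 + 11*b - 3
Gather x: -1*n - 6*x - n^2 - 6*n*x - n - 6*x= -n^2 - 2*n + x*(-6*n - 12)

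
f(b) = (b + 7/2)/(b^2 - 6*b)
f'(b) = (6 - 2*b)*(b + 7/2)/(b^2 - 6*b)^2 + 1/(b^2 - 6*b) = (-b^2 - 7*b + 21)/(b^2*(b^2 - 12*b + 36))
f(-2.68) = 0.04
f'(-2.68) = 0.06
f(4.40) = -1.12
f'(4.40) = -0.59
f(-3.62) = -0.00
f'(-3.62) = 0.03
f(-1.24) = 0.25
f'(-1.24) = 0.35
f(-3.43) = 0.00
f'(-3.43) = 0.03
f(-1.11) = 0.30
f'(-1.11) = 0.44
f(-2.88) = 0.02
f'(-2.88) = 0.05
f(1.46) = -0.75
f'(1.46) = 0.20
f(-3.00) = 0.02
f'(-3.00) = 0.05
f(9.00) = 0.46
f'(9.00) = -0.17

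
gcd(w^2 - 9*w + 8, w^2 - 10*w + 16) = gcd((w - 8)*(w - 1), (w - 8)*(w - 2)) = w - 8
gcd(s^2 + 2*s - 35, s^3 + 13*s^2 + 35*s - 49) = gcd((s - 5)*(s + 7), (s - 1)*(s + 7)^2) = s + 7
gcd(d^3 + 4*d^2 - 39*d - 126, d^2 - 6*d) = d - 6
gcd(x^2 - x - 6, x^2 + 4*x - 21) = x - 3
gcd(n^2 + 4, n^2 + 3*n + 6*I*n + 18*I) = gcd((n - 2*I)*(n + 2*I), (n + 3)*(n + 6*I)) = 1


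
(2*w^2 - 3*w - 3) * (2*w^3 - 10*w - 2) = 4*w^5 - 6*w^4 - 26*w^3 + 26*w^2 + 36*w + 6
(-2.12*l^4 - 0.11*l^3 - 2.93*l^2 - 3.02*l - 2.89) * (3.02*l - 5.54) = -6.4024*l^5 + 11.4126*l^4 - 8.2392*l^3 + 7.1118*l^2 + 8.003*l + 16.0106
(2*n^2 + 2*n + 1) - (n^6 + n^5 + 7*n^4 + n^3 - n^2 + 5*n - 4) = -n^6 - n^5 - 7*n^4 - n^3 + 3*n^2 - 3*n + 5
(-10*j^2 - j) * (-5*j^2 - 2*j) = 50*j^4 + 25*j^3 + 2*j^2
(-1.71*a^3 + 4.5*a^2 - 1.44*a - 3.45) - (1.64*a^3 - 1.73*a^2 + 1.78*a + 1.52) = -3.35*a^3 + 6.23*a^2 - 3.22*a - 4.97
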